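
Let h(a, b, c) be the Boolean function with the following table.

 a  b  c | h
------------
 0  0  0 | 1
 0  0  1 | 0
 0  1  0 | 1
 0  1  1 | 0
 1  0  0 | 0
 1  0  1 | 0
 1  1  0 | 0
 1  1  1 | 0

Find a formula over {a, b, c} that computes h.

The 1-rows are (0,0,0), (0,1,0). Each contributes one minterm — ¬a·¬b·¬c; ¬a·b·¬c — and their disjunction is a sum-of-products form of h.

h(a, b, c) = ((~a & ~b) & ~c) | ((~a & b) & ~c)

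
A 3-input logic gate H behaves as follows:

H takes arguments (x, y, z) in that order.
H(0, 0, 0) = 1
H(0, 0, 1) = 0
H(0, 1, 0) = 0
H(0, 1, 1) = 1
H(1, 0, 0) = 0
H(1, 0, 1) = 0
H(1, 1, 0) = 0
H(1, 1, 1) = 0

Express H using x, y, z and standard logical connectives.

H(x, y, z) = ((not x and not y) and not z) or ((not x and y) and z)

Collect the rows where H=1 — (0,0,0), (0,1,1) — and write one minterm per row: ¬x·¬y·¬z, ¬x·y·z. Their union (logical OR) reproduces the table exactly.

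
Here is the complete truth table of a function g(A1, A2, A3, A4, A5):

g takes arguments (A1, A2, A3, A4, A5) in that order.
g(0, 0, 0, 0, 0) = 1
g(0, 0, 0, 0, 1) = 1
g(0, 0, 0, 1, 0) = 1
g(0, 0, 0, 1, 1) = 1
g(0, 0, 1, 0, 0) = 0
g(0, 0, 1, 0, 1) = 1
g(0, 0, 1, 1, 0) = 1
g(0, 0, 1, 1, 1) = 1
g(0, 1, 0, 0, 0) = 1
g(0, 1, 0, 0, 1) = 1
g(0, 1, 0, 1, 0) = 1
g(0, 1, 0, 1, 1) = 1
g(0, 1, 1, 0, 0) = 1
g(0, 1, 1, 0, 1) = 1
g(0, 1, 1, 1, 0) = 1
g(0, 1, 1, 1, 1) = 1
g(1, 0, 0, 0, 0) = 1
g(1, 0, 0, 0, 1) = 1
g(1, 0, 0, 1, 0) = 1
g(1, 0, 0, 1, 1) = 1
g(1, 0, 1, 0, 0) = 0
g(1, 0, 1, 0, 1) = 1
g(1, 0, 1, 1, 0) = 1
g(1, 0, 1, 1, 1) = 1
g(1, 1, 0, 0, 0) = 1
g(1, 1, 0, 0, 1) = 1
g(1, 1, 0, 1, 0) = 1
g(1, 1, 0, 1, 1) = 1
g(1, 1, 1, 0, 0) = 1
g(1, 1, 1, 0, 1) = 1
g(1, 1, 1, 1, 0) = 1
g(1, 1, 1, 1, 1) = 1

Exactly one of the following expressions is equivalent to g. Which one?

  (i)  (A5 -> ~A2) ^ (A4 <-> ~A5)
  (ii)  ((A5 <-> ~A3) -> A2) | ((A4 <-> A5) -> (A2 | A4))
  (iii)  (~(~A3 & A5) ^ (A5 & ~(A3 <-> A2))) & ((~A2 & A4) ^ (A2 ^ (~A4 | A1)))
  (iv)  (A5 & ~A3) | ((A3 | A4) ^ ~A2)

ii

(i) fails at (0,0,0,0,1): the formula yields 0, g is 1.
(iii) fails at (0,0,0,0,1): the formula yields 0, g is 1.
(iv) fails at (0,0,0,1,0): the formula yields 0, g is 1.
That leaves (ii). Evaluating it on every row reproduces the table of g exactly.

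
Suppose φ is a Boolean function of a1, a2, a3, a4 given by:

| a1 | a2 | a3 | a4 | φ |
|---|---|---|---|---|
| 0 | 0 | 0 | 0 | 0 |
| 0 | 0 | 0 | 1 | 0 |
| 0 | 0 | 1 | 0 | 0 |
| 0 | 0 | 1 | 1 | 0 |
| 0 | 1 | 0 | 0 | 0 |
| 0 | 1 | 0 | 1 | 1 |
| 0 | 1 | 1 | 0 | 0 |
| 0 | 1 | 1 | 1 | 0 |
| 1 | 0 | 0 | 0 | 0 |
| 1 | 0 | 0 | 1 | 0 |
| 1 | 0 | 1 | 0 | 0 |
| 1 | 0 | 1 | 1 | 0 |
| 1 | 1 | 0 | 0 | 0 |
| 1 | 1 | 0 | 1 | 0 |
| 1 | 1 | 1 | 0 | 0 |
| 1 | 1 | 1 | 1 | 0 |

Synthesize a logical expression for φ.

φ(a1, a2, a3, a4) = ((~a1 & a2) & ~a3) & a4

Only row (0,1,0,1) gives 1. That row's minterm ¬a1·a2·¬a3·a4 is φ directly.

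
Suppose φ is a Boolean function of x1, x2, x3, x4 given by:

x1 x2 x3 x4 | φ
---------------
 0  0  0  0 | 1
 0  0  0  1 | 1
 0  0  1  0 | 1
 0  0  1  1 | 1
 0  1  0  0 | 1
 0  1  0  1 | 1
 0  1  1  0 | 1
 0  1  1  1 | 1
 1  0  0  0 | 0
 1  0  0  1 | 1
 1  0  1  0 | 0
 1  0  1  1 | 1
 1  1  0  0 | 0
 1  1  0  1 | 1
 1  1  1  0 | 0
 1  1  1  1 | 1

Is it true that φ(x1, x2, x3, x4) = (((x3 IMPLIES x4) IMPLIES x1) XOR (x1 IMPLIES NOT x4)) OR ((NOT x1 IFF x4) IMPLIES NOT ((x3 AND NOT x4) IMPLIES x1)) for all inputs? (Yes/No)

Yes

Test each input against both φ and the formula:
  x1=0, x2=0, x3=0, x4=0: formula gives 1, φ = 1 ✓
  x1=0, x2=0, x3=0, x4=1: formula gives 1, φ = 1 ✓
  x1=0, x2=0, x3=1, x4=0: formula gives 1, φ = 1 ✓
  x1=0, x2=0, x3=1, x4=1: formula gives 1, φ = 1 ✓
  … (the remaining 12 rows also agree.)
No disagreement on any input; they are logically equivalent.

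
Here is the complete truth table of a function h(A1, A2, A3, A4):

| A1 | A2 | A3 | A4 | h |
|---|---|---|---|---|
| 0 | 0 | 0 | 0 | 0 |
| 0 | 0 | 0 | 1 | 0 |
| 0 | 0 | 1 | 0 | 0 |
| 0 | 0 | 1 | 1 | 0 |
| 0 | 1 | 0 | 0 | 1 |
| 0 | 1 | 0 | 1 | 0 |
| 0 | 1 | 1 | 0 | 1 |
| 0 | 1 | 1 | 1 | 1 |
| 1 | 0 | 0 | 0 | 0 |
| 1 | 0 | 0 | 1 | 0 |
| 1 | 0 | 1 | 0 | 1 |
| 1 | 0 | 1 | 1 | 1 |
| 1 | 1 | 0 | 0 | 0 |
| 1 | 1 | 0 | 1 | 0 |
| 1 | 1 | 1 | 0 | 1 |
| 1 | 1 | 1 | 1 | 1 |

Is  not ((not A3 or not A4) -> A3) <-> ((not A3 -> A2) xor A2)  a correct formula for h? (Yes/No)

Check the formula against h row by row:
  A1=0, A2=0, A3=0, A4=0: formula gives 0, h = 0 ✓
  A1=0, A2=0, A3=0, A4=1: formula gives 0, h = 0 ✓
  A1=0, A2=0, A3=1, A4=0: formula gives 0, h = 0 ✓
  A1=0, A2=0, A3=1, A4=1: formula gives 0, h = 0 ✓
  A1=0, A2=1, A3=0, A4=0: formula gives 0, but h = 1 ✗
Row (0,1,0,0) is a counterexample, so the formula is not equivalent to h.

No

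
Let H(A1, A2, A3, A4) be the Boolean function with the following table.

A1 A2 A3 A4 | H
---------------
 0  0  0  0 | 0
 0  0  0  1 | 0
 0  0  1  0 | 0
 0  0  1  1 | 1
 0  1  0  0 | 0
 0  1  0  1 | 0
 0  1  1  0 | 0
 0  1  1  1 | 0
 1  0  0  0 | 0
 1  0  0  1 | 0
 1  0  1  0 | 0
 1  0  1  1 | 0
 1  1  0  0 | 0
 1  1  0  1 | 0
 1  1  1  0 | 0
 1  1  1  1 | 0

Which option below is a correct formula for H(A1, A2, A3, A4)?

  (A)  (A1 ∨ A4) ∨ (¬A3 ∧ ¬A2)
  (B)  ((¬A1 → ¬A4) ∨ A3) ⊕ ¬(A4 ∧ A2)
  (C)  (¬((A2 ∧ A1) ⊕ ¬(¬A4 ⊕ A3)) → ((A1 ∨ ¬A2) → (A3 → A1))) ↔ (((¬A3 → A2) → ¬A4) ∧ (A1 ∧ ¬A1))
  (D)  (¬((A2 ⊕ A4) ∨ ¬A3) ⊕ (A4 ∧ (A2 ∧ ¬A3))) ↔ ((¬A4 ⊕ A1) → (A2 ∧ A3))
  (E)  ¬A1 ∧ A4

C

(A) disagrees with H on (0,0,0,0) (formula → 1, table → 0); rule it out.
(B) disagrees with H on (0,0,0,1) (formula → 1, table → 0); rule it out.
(D) disagrees with H on (0,0,0,0) (formula → 1, table → 0); rule it out.
(E) disagrees with H on (0,0,0,1) (formula → 1, table → 0); rule it out.
That leaves (C). Evaluating it on every row reproduces the table of H exactly.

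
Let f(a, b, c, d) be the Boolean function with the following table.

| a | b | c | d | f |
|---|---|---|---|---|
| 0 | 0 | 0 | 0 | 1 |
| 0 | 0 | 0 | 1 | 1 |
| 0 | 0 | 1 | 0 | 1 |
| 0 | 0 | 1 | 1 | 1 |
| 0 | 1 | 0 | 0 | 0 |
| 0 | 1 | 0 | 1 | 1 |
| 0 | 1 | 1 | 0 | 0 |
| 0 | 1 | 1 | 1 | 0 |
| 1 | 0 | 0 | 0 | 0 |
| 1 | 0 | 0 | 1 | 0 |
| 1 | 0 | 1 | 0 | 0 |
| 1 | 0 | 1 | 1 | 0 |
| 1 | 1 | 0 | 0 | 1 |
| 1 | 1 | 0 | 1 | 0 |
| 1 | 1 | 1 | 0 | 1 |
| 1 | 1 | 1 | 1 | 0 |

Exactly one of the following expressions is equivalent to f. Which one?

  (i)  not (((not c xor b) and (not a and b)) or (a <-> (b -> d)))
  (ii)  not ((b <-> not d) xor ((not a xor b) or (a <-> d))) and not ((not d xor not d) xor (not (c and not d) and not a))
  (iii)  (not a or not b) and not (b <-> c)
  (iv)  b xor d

i

(ii) fails at (0,0,0,0): the formula yields 0, f is 1.
(iii) fails at (0,0,0,0): the formula yields 0, f is 1.
(iv) fails at (0,0,0,0): the formula yields 0, f is 1.
(i) is the remaining candidate, and it agrees with f on all 16 inputs.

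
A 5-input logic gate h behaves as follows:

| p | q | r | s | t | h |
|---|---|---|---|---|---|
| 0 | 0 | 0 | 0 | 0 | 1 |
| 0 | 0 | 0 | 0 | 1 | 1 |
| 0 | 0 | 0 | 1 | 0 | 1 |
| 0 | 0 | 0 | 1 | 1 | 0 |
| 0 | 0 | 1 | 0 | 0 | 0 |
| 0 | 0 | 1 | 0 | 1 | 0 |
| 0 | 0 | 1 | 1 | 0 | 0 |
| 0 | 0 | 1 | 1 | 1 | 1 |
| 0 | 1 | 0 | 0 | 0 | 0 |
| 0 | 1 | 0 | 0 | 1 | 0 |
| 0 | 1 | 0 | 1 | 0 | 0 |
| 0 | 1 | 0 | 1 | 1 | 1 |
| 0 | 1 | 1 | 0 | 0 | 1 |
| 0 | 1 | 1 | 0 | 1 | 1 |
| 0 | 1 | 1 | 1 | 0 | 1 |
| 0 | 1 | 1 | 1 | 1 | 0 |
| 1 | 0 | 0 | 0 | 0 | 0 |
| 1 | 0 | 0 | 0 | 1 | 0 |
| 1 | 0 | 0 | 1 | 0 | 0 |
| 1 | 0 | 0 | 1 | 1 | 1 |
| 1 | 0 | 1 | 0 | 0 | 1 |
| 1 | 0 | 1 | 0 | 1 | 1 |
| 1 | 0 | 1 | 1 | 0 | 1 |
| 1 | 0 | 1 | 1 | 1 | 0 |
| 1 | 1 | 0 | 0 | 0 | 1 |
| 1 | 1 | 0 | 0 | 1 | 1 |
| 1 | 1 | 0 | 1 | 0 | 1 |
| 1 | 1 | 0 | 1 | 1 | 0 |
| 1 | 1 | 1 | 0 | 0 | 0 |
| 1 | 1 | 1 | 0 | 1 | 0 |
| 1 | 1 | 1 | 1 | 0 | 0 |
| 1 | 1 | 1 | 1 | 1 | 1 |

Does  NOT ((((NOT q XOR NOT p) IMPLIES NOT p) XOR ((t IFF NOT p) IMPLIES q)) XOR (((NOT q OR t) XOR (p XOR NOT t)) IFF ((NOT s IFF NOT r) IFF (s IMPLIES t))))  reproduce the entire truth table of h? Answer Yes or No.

Test each input against both h and the formula:
  p=0, q=0, r=0, s=0, t=0: formula gives 1, h = 1 ✓
  p=0, q=0, r=0, s=0, t=1: formula gives 1, h = 1 ✓
  p=0, q=0, r=0, s=1, t=0: formula gives 1, h = 1 ✓
  p=0, q=0, r=0, s=1, t=1: formula gives 0, h = 0 ✓
  … (the remaining 28 rows also agree.)
Every row agrees, so the formula is equivalent.

Yes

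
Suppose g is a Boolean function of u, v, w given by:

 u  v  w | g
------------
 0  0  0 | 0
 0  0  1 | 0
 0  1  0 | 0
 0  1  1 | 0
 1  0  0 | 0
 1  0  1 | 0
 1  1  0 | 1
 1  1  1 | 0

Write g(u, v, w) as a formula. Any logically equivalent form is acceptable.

Only row (1,1,0) gives 1. That row's minterm u·v·¬w is g directly.

g(u, v, w) = (u and v) and not w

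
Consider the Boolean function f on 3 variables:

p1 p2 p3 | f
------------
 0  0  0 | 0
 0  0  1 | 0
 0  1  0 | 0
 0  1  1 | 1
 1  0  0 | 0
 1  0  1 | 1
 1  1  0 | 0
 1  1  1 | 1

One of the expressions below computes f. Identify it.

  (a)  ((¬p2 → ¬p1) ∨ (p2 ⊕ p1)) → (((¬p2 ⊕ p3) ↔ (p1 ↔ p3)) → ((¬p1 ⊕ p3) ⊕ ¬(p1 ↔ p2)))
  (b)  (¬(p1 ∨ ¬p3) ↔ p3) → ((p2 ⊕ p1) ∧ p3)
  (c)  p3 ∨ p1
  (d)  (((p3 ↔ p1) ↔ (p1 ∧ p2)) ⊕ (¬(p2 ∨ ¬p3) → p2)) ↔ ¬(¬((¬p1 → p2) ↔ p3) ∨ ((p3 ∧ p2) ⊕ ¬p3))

b

(a): at (0,0,0) it gives 1, but f = 0 — eliminated.
(c): at (0,0,1) it gives 1, but f = 0 — eliminated.
(d): at (1,0,0) it gives 1, but f = 0 — eliminated.
Only (b) survives; checking it on all 8 rows confirms it matches f.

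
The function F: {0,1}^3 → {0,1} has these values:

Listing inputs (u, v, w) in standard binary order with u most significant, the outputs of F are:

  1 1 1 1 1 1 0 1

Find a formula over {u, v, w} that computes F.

F(u, v, w) = NOT ((u AND v) AND NOT w)

Only row (1,1,0) gives 0. So F is 1 everywhere except there — the complement of the minterm u·v·¬w.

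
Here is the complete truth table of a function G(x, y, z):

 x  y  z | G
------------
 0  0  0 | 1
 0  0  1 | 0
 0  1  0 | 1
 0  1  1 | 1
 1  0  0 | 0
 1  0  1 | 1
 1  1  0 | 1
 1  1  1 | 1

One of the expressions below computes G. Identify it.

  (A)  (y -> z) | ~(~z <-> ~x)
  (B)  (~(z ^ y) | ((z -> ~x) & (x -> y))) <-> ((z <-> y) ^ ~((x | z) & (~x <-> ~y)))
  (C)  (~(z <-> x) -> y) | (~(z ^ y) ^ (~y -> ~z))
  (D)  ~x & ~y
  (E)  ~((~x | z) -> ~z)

C

(A) fails at (0,0,1): the formula yields 1, G is 0.
(B) fails at (0,0,0): the formula yields 0, G is 1.
(D) fails at (0,0,1): the formula yields 1, G is 0.
(E) fails at (0,0,0): the formula yields 0, G is 1.
Only (C) survives; checking it on all 8 rows confirms it matches G.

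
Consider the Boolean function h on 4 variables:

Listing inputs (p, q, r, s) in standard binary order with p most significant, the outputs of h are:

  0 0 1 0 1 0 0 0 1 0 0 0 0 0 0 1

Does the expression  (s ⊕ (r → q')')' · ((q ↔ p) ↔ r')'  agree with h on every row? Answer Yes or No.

Yes

Test each input against both h and the formula:
  p=0, q=0, r=0, s=0: formula gives 0, h = 0 ✓
  p=0, q=0, r=0, s=1: formula gives 0, h = 0 ✓
  p=0, q=0, r=1, s=0: formula gives 1, h = 1 ✓
  p=0, q=0, r=1, s=1: formula gives 0, h = 0 ✓
  …and likewise for the remaining 12 rows.
Every row agrees, so the formula is equivalent.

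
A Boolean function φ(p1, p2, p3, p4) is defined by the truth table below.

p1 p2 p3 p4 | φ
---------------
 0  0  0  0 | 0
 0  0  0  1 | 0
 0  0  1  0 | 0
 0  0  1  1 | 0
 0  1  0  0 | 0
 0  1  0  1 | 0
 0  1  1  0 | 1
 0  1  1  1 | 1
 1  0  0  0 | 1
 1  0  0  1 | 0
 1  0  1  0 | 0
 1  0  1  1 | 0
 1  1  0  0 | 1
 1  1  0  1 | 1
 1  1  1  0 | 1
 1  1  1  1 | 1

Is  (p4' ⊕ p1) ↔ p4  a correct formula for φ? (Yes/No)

No

Test each input against both φ and the formula:
  p1=0, p2=0, p3=0, p4=0: formula gives 0, φ = 0 ✓
  p1=0, p2=0, p3=0, p4=1: formula gives 0, φ = 0 ✓
  p1=0, p2=0, p3=1, p4=0: formula gives 0, φ = 0 ✓
  p1=0, p2=0, p3=1, p4=1: formula gives 0, φ = 0 ✓
  …
  p1=0, p2=1, p3=1, p4=0: formula gives 0, but φ = 1 ✗
A single disagreement suffices: at (0,1,1,0) they differ, so the formula does not compute φ.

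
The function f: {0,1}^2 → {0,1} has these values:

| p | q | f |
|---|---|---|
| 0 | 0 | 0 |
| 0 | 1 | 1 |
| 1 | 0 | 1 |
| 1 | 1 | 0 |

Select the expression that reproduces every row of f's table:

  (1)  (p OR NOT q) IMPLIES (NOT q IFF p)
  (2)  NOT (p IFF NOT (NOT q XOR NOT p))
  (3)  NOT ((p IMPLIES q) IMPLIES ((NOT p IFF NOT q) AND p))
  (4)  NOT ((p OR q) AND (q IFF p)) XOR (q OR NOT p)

1

(2) disagrees with f on (0,0) (formula → 1, table → 0); rule it out.
(3) disagrees with f on (0,0) (formula → 1, table → 0); rule it out.
(4) disagrees with f on (0,1) (formula → 0, table → 1); rule it out.
That leaves (1). Evaluating it on every row reproduces the table of f exactly.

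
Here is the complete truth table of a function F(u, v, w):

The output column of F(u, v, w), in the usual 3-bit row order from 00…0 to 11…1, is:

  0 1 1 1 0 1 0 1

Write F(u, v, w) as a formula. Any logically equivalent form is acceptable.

The 0-rows are (0,0,0), (1,0,0), (1,1,0). Take each as a conjunction (¬u·¬v·¬w, u·¬v·¬w, u·v·¬w), form their disjunction, and complement — that gives a formula that is 1 everywhere F is.

F(u, v, w) = not ((((not u and not v) and not w) or ((u and not v) and not w)) or ((u and v) and not w))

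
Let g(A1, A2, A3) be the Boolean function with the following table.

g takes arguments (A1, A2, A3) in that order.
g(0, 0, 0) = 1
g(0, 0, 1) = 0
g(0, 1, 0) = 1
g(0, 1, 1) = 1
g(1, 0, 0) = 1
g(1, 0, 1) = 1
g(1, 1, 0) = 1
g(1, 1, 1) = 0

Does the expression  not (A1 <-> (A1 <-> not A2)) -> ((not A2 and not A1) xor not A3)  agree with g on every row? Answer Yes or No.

Check the formula against g row by row:
  A1=0, A2=0, A3=0: formula gives 1, g = 1 ✓
  A1=0, A2=0, A3=1: formula gives 1, but g = 0 ✗
Since they disagree at (0,0,1), the expression is not a correct formula for g.

No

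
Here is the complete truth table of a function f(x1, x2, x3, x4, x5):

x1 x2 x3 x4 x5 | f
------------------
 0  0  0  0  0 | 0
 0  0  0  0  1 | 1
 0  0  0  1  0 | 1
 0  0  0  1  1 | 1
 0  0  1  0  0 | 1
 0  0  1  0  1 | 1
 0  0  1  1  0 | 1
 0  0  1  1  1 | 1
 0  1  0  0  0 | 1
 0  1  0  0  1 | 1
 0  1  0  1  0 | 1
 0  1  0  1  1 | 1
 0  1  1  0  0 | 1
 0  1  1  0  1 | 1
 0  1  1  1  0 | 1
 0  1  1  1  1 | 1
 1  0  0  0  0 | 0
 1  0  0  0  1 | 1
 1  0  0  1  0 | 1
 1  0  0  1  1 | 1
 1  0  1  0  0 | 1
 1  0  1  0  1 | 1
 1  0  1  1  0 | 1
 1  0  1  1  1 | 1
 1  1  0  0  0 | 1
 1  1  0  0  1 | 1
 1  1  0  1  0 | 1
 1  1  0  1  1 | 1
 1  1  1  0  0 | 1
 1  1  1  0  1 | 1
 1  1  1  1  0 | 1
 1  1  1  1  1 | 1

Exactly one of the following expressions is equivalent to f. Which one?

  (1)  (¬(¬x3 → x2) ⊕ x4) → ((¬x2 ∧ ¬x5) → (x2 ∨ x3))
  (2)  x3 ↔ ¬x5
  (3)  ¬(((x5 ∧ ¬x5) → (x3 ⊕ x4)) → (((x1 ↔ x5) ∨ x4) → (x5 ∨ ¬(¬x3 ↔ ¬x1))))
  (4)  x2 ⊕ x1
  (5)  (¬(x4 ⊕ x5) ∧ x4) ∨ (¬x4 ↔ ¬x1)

1

(2): at (0,0,0,1,0) it gives 0, but f = 1 — eliminated.
(3): at (0,0,0,0,0) it gives 1, but f = 0 — eliminated.
(4): at (0,0,0,0,1) it gives 0, but f = 1 — eliminated.
(5): at (0,0,0,0,0) it gives 1, but f = 0 — eliminated.
Only (1) survives; checking it on all 32 rows confirms it matches f.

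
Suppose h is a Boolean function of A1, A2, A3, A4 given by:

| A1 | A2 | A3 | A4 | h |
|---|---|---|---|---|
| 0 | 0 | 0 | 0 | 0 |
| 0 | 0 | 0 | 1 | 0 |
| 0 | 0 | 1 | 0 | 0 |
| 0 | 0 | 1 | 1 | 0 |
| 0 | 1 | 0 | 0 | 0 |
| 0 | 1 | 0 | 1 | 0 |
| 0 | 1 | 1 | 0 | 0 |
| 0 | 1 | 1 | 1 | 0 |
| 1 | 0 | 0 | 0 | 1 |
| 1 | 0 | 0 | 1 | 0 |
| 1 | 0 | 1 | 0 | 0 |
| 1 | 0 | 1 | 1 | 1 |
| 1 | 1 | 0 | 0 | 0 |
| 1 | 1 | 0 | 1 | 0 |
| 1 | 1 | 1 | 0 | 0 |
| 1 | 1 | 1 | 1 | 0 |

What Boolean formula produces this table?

Collect the rows where h=1 — (1,0,0,0), (1,0,1,1) — and write one minterm per row: A1·¬A2·¬A3·¬A4, A1·¬A2·A3·A4. Their union (logical OR) reproduces the table exactly.

h(A1, A2, A3, A4) = (((A1 & ~A2) & ~A3) & ~A4) | (((A1 & ~A2) & A3) & A4)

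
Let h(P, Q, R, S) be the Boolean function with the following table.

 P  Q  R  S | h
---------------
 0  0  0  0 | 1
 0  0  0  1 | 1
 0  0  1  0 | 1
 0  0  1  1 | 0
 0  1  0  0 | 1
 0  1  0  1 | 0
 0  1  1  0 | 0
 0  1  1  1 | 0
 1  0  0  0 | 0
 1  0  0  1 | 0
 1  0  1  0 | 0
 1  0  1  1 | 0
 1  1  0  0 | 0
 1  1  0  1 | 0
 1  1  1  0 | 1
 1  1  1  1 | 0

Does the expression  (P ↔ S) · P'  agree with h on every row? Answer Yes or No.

No

Evaluate (P ↔ S) · P' on each row and compare to h:
  P=0, Q=0, R=0, S=0: formula gives 1, h = 1 ✓
  P=0, Q=0, R=0, S=1: formula gives 0, but h = 1 ✗
Row (0,0,0,1) is a counterexample, so the formula is not equivalent to h.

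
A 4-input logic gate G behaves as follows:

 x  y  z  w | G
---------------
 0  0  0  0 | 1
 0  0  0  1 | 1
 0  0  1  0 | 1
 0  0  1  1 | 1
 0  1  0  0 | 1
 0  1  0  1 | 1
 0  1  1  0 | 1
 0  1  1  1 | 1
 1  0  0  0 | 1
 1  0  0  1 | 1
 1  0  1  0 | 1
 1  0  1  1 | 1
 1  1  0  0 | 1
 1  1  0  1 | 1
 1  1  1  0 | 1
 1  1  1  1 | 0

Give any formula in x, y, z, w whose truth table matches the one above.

The output is 0 only when every input is 1 — NAND of all inputs.

G(x, y, z, w) = (((x · y) · z) · w)'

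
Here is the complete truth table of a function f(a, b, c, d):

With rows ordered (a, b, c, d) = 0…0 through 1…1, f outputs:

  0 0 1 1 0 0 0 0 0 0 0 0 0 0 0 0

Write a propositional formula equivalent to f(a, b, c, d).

f(a, b, c, d) = (((¬a ∧ ¬b) ∧ c) ∧ ¬d) ∨ (((¬a ∧ ¬b) ∧ c) ∧ d)

f=1 on 2 inputs: (0,0,1,0), (0,0,1,1). Reading each as a conjunction of literals (¬a·¬b·c·¬d, ¬a·¬b·c·d) and taking the OR gives the canonical DNF.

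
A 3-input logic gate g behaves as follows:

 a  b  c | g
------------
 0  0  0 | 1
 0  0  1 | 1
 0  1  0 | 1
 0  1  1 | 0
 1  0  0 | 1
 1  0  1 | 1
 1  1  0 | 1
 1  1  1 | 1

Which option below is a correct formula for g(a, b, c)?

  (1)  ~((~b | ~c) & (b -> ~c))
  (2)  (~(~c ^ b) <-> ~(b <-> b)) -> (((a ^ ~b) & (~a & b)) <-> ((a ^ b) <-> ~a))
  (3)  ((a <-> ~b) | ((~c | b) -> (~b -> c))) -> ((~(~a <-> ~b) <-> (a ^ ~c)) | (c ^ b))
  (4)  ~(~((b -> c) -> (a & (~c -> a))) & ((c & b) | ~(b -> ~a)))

4

(1) fails at (0,0,0): the formula yields 0, g is 1.
(2) fails at (1,1,1): the formula yields 0, g is 1.
(3) fails at (1,0,0): the formula yields 0, g is 1.
Only (4) survives; checking it on all 8 rows confirms it matches g.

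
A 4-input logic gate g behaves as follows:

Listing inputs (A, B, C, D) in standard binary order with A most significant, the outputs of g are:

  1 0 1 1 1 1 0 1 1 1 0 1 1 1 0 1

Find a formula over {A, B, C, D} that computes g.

There are just 4 zero rows: (0,0,0,1), (0,1,1,0), (1,0,1,0), (1,1,1,0). Their minterms are ¬A·¬B·¬C·D, ¬A·B·C·¬D, A·¬B·C·¬D, A·B·C·¬D; the OR of those covers precisely the 0-outputs, and negating it yields g.

g(A, B, C, D) = not ((((((not A and not B) and not C) and D) or (((not A and B) and C) and not D)) or (((A and not B) and C) and not D)) or (((A and B) and C) and not D))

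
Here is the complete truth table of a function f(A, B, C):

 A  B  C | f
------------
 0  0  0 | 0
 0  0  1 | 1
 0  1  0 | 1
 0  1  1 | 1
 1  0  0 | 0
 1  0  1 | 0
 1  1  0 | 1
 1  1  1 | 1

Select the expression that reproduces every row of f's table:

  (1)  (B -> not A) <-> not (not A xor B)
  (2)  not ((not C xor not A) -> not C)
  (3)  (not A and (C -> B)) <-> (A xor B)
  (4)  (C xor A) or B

3

(1): at (0,0,1) it gives 0, but f = 1 — eliminated.
(2): at (0,1,0) it gives 0, but f = 1 — eliminated.
(4): at (1,0,0) it gives 1, but f = 0 — eliminated.
(3) is the remaining candidate, and it agrees with f on all 8 inputs.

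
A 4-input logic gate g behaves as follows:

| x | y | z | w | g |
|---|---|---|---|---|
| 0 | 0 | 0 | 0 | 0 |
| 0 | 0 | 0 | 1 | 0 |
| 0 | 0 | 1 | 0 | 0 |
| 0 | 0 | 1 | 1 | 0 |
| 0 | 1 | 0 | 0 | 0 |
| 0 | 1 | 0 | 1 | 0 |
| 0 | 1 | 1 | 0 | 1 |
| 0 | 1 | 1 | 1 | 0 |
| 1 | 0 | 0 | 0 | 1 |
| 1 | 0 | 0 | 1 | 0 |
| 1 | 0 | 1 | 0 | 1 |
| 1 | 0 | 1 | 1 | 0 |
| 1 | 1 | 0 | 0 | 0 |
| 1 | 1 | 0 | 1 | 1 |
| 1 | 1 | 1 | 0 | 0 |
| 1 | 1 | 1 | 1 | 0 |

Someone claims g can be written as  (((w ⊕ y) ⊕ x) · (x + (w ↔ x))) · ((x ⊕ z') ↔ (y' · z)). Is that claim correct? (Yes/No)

Yes

Check the formula against g row by row:
  x=0, y=0, z=0, w=0: formula gives 0, g = 0 ✓
  x=0, y=0, z=0, w=1: formula gives 0, g = 0 ✓
  x=0, y=0, z=1, w=0: formula gives 0, g = 0 ✓
  x=0, y=0, z=1, w=1: formula gives 0, g = 0 ✓
  …and likewise for the remaining 12 rows.
Every row agrees, so the formula is equivalent.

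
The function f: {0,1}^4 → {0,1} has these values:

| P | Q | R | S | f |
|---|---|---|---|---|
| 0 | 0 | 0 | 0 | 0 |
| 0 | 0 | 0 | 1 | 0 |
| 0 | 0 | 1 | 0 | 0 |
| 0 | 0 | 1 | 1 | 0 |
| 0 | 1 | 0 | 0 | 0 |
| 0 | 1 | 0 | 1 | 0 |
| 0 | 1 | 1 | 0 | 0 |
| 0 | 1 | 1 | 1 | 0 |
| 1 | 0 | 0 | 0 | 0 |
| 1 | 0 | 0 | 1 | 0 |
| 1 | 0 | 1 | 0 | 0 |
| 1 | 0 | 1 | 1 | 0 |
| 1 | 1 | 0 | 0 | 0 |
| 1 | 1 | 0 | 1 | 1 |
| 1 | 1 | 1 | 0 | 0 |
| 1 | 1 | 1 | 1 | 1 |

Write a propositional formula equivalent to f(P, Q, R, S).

The 1-rows are (1,1,0,1), (1,1,1,1). Each contributes one minterm — P·Q·¬R·S; P·Q·R·S — and their disjunction is a sum-of-products form of f.

f(P, Q, R, S) = (((P ∧ Q) ∧ ¬R) ∧ S) ∨ (((P ∧ Q) ∧ R) ∧ S)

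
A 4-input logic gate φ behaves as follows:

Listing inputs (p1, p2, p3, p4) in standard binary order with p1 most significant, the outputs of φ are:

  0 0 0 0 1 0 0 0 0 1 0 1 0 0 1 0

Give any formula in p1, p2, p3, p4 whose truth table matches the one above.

The 1-rows are (0,1,0,0), (1,0,0,1), (1,0,1,1), (1,1,1,0). Each contributes one minterm — ¬p1·p2·¬p3·¬p4; p1·¬p2·¬p3·p4; p1·¬p2·p3·p4; p1·p2·p3·¬p4 — and their disjunction is a sum-of-products form of φ.

φ(p1, p2, p3, p4) = (((((¬p1 ∧ p2) ∧ ¬p3) ∧ ¬p4) ∨ (((p1 ∧ ¬p2) ∧ ¬p3) ∧ p4)) ∨ (((p1 ∧ ¬p2) ∧ p3) ∧ p4)) ∨ (((p1 ∧ p2) ∧ p3) ∧ ¬p4)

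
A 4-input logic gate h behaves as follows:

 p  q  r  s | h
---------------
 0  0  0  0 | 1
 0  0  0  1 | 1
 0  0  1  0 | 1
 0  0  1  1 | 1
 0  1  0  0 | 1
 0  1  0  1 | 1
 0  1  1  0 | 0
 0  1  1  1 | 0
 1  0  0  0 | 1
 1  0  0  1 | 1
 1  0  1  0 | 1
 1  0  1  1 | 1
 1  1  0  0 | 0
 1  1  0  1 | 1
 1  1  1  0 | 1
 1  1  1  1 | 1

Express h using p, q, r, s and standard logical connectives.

There are just 3 zero rows: (0,1,1,0), (0,1,1,1), (1,1,0,0). Their minterms are ¬p·q·r·¬s, ¬p·q·r·s, p·q·¬r·¬s; the OR of those covers precisely the 0-outputs, and negating it yields h.

h(p, q, r, s) = not (((((not p and q) and r) and not s) or (((not p and q) and r) and s)) or (((p and q) and not r) and not s))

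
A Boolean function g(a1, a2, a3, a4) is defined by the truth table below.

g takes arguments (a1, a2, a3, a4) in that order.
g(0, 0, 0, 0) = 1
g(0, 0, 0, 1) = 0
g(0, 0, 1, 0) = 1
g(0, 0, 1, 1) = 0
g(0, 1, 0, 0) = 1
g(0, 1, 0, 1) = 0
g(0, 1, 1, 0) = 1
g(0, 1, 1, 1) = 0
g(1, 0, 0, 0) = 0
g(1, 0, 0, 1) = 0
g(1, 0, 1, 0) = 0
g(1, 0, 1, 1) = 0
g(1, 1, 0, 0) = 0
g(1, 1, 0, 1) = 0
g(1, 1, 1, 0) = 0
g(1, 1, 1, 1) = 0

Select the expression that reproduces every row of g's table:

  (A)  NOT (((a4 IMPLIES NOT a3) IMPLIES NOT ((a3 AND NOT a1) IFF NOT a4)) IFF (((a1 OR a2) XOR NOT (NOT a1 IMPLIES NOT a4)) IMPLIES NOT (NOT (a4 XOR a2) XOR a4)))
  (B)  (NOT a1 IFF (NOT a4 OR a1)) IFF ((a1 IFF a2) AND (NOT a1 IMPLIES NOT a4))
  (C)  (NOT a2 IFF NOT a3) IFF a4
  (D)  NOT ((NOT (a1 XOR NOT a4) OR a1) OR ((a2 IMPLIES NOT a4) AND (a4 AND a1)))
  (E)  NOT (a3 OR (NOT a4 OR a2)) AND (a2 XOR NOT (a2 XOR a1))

(A): at (0,0,0,0) it gives 0, but g = 1 — eliminated.
(B): at (0,0,0,1) it gives 1, but g = 0 — eliminated.
(C): at (0,0,0,0) it gives 0, but g = 1 — eliminated.
(E): at (0,0,0,0) it gives 0, but g = 1 — eliminated.
That leaves (D). Evaluating it on every row reproduces the table of g exactly.

D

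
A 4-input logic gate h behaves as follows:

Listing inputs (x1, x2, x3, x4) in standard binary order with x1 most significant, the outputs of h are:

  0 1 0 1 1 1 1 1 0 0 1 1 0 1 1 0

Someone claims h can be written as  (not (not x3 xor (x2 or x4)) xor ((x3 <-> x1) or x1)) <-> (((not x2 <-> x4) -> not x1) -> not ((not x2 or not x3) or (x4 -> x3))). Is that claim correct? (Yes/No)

Yes

Evaluate (not (not x3 xor (x2 or x4)) xor ((x3 <-> x1) or x1)) <-> (((not x2 <-> x4) -> not x1) -> not ((not x2 or not x3) or (x4 -> x3))) on each row and compare to h:
  x1=0, x2=0, x3=0, x4=0: formula gives 0, h = 0 ✓
  x1=0, x2=0, x3=0, x4=1: formula gives 1, h = 1 ✓
  x1=0, x2=0, x3=1, x4=0: formula gives 0, h = 0 ✓
  x1=0, x2=0, x3=1, x4=1: formula gives 1, h = 1 ✓
  …and likewise for the remaining 12 rows.
No disagreement on any input; they are logically equivalent.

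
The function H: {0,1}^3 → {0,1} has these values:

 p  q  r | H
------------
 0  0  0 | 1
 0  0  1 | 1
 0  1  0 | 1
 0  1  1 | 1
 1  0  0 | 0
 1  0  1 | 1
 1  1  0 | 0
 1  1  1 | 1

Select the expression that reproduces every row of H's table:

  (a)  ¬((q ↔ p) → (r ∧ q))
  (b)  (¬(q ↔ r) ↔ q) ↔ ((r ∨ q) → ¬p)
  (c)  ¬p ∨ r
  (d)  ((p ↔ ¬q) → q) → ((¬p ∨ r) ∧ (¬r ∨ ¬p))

(a) fails at (0,1,0): the formula yields 0, H is 1.
(b) fails at (0,0,1): the formula yields 0, H is 1.
(d) fails at (1,0,0): the formula yields 1, H is 0.
Only (c) survives; checking it on all 8 rows confirms it matches H.

c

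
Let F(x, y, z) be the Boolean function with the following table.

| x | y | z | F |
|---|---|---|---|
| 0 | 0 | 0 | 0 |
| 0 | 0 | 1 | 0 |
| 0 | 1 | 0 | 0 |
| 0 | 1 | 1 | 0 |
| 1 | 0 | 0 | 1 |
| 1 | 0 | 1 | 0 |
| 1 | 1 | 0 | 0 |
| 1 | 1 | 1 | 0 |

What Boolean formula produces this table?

F is 1 on exactly one input, (1,0,0), whose minterm is x·¬y·¬z. So F is just that conjunction.

F(x, y, z) = (x ∧ ¬y) ∧ ¬z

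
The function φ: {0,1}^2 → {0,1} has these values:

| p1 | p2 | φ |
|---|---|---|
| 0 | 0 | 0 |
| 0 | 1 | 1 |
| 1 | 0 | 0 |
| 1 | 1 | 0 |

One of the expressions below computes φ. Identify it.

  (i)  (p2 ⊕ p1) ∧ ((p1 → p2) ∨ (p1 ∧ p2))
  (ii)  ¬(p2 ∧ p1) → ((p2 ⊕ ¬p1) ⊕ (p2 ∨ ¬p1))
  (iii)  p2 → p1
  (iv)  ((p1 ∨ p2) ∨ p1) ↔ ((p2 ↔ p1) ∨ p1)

i

(ii): at (1,1) it gives 1, but φ = 0 — eliminated.
(iii): at (0,0) it gives 1, but φ = 0 — eliminated.
(iv): at (0,1) it gives 0, but φ = 1 — eliminated.
(i) is the remaining candidate, and it agrees with φ on all 4 inputs.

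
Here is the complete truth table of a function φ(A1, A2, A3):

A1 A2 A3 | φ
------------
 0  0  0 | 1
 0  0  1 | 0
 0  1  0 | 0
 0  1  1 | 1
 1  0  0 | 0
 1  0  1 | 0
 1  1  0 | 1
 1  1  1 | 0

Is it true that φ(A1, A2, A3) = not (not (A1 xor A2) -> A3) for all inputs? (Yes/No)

No

Evaluate not (not (A1 xor A2) -> A3) on each row and compare to φ:
  A1=0, A2=0, A3=0: formula gives 1, φ = 1 ✓
  A1=0, A2=0, A3=1: formula gives 0, φ = 0 ✓
  A1=0, A2=1, A3=0: formula gives 0, φ = 0 ✓
  A1=0, A2=1, A3=1: formula gives 0, but φ = 1 ✗
A single disagreement suffices: at (0,1,1) they differ, so the formula does not compute φ.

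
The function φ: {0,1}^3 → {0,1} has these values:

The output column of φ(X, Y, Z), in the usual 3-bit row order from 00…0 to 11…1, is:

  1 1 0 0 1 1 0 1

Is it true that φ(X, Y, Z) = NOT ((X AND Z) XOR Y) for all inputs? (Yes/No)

No

Check the formula against φ row by row:
  X=0, Y=0, Z=0: formula gives 1, φ = 1 ✓
  X=0, Y=0, Z=1: formula gives 1, φ = 1 ✓
  X=0, Y=1, Z=0: formula gives 0, φ = 0 ✓
  X=0, Y=1, Z=1: formula gives 0, φ = 0 ✓
  X=1, Y=0, Z=0: formula gives 1, φ = 1 ✓
  X=1, Y=0, Z=1: formula gives 0, but φ = 1 ✗
Row (1,0,1) is a counterexample, so the formula is not equivalent to φ.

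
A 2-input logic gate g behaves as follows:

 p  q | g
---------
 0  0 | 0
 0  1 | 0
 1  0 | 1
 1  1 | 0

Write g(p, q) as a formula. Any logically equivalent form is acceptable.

g(p, q) = p & ~q

1 only at (1,0): p AND NOT q.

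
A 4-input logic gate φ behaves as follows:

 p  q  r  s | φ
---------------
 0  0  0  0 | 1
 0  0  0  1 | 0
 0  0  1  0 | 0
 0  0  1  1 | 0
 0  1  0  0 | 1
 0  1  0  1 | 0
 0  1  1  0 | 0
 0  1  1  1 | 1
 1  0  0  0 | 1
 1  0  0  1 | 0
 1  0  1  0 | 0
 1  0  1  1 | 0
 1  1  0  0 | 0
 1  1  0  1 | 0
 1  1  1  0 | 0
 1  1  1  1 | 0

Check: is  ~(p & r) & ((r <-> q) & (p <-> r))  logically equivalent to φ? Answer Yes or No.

Evaluate ~(p & r) & ((r <-> q) & (p <-> r)) on each row and compare to φ:
  p=0, q=0, r=0, s=0: formula gives 1, φ = 1 ✓
  p=0, q=0, r=0, s=1: formula gives 1, but φ = 0 ✗
A single disagreement suffices: at (0,0,0,1) they differ, so the formula does not compute φ.

No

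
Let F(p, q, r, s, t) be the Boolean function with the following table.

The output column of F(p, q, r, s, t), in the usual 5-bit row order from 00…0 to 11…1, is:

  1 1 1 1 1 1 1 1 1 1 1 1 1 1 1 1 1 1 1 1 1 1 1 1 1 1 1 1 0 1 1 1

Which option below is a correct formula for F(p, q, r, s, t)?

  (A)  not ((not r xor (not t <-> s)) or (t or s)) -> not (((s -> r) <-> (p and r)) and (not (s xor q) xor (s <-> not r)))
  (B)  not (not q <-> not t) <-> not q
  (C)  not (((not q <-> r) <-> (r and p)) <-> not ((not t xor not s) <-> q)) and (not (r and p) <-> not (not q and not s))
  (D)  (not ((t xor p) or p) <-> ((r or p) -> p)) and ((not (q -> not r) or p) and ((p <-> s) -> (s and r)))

(B) fails at (0,0,0,0,0): the formula yields 0, F is 1.
(C) fails at (0,0,0,0,0): the formula yields 0, F is 1.
(D) fails at (0,0,0,0,0): the formula yields 0, F is 1.
Only (A) survives; checking it on all 32 rows confirms it matches F.

A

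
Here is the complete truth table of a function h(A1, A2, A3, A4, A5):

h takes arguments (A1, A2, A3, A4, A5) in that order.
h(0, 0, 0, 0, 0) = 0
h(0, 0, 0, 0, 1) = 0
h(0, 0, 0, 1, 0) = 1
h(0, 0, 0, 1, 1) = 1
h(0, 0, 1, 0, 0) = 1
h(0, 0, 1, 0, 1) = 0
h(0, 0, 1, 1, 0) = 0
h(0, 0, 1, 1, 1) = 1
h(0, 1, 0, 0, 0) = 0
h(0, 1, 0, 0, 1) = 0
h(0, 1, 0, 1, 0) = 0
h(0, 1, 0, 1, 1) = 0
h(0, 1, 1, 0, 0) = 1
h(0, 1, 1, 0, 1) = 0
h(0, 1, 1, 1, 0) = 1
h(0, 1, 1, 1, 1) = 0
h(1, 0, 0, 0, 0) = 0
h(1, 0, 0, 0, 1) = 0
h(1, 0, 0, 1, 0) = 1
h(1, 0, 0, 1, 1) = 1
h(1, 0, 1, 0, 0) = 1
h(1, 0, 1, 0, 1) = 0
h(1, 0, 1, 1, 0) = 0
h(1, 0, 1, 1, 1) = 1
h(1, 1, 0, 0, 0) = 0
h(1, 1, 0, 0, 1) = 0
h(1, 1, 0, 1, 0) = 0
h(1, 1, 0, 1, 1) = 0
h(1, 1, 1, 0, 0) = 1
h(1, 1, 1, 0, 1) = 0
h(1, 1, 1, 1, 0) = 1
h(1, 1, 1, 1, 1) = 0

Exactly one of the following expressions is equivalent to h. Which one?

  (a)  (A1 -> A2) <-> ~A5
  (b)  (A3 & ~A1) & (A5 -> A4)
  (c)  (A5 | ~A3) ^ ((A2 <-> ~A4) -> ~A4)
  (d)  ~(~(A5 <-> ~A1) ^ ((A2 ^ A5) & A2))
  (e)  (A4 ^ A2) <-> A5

c

(a): at (0,0,0,0,0) it gives 1, but h = 0 — eliminated.
(b): at (0,0,0,1,0) it gives 0, but h = 1 — eliminated.
(d): at (0,0,0,0,1) it gives 1, but h = 0 — eliminated.
(e): at (0,0,0,0,0) it gives 1, but h = 0 — eliminated.
(c) is the remaining candidate, and it agrees with h on all 32 inputs.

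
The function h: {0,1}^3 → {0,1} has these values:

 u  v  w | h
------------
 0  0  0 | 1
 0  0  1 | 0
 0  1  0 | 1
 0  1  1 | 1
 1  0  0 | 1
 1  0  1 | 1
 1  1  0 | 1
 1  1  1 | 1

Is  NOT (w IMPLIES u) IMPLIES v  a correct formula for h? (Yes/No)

Check the formula against h row by row:
  u=0, v=0, w=0: formula gives 1, h = 1 ✓
  u=0, v=0, w=1: formula gives 0, h = 0 ✓
  u=0, v=1, w=0: formula gives 1, h = 1 ✓
  u=0, v=1, w=1: formula gives 1, h = 1 ✓
  u=1, v=0, w=0: formula gives 1, h = 1 ✓
  … (the remaining 3 rows also agree.)
No disagreement on any input; they are logically equivalent.

Yes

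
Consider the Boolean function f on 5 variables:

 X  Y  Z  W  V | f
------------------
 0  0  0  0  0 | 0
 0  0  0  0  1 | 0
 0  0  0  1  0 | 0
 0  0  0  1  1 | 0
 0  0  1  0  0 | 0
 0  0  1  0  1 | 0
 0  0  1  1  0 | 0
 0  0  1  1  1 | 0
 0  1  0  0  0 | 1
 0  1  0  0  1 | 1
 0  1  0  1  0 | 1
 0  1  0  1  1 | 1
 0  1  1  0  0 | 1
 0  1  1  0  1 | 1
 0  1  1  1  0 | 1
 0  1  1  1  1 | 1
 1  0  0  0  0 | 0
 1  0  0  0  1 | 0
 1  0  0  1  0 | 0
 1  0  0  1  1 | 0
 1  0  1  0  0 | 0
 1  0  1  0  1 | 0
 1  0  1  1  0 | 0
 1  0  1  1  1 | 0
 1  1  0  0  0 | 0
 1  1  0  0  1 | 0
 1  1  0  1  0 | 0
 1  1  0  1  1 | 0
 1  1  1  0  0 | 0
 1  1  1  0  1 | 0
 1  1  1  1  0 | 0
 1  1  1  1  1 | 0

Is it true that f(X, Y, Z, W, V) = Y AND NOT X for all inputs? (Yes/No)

Evaluate Y AND NOT X on each row and compare to f:
  X=0, Y=0, Z=0, W=0, V=0: formula gives 0, f = 0 ✓
  X=0, Y=0, Z=0, W=0, V=1: formula gives 0, f = 0 ✓
  X=0, Y=0, Z=0, W=1, V=0: formula gives 0, f = 0 ✓
  X=0, Y=0, Z=0, W=1, V=1: formula gives 0, f = 0 ✓
  … (the remaining 28 rows also agree.)
All 32 rows match — the expression computes f exactly.

Yes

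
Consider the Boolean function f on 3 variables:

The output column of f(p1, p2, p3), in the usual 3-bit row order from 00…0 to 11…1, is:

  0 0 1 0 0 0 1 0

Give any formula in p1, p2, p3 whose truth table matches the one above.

f(p1, p2, p3) = ((¬p1 ∧ p2) ∧ ¬p3) ∨ ((p1 ∧ p2) ∧ ¬p3)

The 1-rows are (0,1,0), (1,1,0). Each contributes one minterm — ¬p1·p2·¬p3; p1·p2·¬p3 — and their disjunction is a sum-of-products form of f.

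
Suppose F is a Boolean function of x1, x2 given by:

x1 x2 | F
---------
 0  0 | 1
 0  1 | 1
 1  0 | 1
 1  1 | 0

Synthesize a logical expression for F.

F(x1, x2) = not (x1 and x2)

The output is 0 only when every input is 1 — NAND of all inputs.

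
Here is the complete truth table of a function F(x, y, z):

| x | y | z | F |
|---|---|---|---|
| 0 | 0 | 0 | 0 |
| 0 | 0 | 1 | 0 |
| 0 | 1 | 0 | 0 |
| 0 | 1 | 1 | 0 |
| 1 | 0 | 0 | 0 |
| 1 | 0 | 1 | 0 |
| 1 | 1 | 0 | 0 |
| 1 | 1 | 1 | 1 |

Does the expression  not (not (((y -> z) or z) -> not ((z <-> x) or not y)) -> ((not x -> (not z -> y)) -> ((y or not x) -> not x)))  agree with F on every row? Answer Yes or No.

Yes

Check the formula against F row by row:
  x=0, y=0, z=0: formula gives 0, F = 0 ✓
  x=0, y=0, z=1: formula gives 0, F = 0 ✓
  x=0, y=1, z=0: formula gives 0, F = 0 ✓
  x=0, y=1, z=1: formula gives 0, F = 0 ✓
  x=1, y=0, z=0: formula gives 0, F = 0 ✓
  …and likewise for the remaining 3 rows.
No disagreement on any input; they are logically equivalent.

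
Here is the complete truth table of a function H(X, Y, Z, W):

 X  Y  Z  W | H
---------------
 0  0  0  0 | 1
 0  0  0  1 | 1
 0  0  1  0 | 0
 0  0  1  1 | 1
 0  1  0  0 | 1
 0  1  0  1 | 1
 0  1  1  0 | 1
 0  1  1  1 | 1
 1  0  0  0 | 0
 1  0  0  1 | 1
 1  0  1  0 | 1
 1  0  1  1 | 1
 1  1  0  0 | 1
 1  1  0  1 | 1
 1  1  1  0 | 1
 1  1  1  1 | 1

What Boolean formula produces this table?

There are just 2 zero rows: (0,0,1,0), (1,0,0,0). Their minterms are ¬X·¬Y·Z·¬W, X·¬Y·¬Z·¬W; the OR of those covers precisely the 0-outputs, and negating it yields H.

H(X, Y, Z, W) = NOT ((((NOT X AND NOT Y) AND Z) AND NOT W) OR (((X AND NOT Y) AND NOT Z) AND NOT W))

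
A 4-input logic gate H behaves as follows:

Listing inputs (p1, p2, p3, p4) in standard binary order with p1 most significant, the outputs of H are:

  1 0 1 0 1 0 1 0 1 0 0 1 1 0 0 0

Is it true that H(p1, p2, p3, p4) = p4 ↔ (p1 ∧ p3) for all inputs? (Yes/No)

No

Evaluate p4 ↔ (p1 ∧ p3) on each row and compare to H:
  p1=0, p2=0, p3=0, p4=0: formula gives 1, H = 1 ✓
  p1=0, p2=0, p3=0, p4=1: formula gives 0, H = 0 ✓
  p1=0, p2=0, p3=1, p4=0: formula gives 1, H = 1 ✓
  p1=0, p2=0, p3=1, p4=1: formula gives 0, H = 0 ✓
  …
  p1=1, p2=1, p3=1, p4=1: formula gives 1, but H = 0 ✗
A single disagreement suffices: at (1,1,1,1) they differ, so the formula does not compute H.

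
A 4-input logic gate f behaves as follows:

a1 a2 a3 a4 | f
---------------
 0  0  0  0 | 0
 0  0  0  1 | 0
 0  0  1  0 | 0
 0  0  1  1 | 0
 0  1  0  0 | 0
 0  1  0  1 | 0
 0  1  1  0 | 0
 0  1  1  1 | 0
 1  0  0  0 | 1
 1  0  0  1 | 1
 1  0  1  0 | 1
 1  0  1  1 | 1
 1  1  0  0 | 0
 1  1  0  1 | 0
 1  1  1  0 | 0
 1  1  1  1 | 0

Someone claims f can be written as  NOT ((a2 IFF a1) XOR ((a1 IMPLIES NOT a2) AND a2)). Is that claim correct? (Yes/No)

Test each input against both f and the formula:
  a1=0, a2=0, a3=0, a4=0: formula gives 0, f = 0 ✓
  a1=0, a2=0, a3=0, a4=1: formula gives 0, f = 0 ✓
  a1=0, a2=0, a3=1, a4=0: formula gives 0, f = 0 ✓
  a1=0, a2=0, a3=1, a4=1: formula gives 0, f = 0 ✓
  … (the remaining 12 rows also agree.)
All 16 rows match — the expression computes f exactly.

Yes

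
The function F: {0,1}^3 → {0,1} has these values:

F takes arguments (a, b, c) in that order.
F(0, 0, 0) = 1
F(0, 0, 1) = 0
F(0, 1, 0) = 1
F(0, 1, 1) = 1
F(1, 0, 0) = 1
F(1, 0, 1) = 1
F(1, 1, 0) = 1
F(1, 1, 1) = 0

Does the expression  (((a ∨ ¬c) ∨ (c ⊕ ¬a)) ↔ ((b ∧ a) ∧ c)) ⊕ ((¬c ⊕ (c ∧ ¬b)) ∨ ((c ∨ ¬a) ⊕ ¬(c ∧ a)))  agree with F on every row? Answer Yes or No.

Evaluate (((a ∨ ¬c) ∨ (c ⊕ ¬a)) ↔ ((b ∧ a) ∧ c)) ⊕ ((¬c ⊕ (c ∧ ¬b)) ∨ ((c ∨ ¬a) ⊕ ¬(c ∧ a))) on each row and compare to F:
  a=0, b=0, c=0: formula gives 1, F = 1 ✓
  a=0, b=0, c=1: formula gives 0, F = 0 ✓
  a=0, b=1, c=0: formula gives 1, F = 1 ✓
  a=0, b=1, c=1: formula gives 1, F = 1 ✓
  a=1, b=0, c=0: formula gives 1, F = 1 ✓
  … (the remaining 3 rows also agree.)
All 8 rows match — the expression computes F exactly.

Yes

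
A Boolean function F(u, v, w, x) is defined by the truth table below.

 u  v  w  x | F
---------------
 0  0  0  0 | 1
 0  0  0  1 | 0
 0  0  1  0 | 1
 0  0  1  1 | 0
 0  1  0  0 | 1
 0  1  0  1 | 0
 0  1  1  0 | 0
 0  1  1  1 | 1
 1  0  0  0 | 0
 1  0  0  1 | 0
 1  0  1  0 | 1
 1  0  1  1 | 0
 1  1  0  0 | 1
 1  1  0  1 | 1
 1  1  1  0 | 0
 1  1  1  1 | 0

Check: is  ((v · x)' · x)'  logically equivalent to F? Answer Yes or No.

Evaluate ((v · x)' · x)' on each row and compare to F:
  u=0, v=0, w=0, x=0: formula gives 1, F = 1 ✓
  u=0, v=0, w=0, x=1: formula gives 0, F = 0 ✓
  u=0, v=0, w=1, x=0: formula gives 1, F = 1 ✓
  u=0, v=0, w=1, x=1: formula gives 0, F = 0 ✓
  …
  u=0, v=1, w=0, x=1: formula gives 1, but F = 0 ✗
Row (0,1,0,1) is a counterexample, so the formula is not equivalent to F.

No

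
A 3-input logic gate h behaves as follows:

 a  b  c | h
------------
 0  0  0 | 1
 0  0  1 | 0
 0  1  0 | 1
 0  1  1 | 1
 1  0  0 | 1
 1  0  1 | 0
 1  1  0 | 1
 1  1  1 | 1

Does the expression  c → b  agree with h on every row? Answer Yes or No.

Yes

Test each input against both h and the formula:
  a=0, b=0, c=0: formula gives 1, h = 1 ✓
  a=0, b=0, c=1: formula gives 0, h = 0 ✓
  a=0, b=1, c=0: formula gives 1, h = 1 ✓
  a=0, b=1, c=1: formula gives 1, h = 1 ✓
  a=1, b=0, c=0: formula gives 1, h = 1 ✓
  …and likewise for the remaining 3 rows.
All 8 rows match — the expression computes h exactly.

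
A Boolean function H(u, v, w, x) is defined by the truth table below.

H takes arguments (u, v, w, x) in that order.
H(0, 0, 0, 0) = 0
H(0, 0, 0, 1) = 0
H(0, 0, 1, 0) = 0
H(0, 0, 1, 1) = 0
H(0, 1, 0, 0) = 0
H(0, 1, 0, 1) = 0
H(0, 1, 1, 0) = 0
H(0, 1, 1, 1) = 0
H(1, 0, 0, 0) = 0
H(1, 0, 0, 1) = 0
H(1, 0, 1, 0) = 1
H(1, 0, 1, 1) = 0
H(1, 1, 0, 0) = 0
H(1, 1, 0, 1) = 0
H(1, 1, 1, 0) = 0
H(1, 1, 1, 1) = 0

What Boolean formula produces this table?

Only row (1,0,1,0) gives 1. That row's minterm u·¬v·w·¬x is H directly.

H(u, v, w, x) = ((u · v') · w) · x'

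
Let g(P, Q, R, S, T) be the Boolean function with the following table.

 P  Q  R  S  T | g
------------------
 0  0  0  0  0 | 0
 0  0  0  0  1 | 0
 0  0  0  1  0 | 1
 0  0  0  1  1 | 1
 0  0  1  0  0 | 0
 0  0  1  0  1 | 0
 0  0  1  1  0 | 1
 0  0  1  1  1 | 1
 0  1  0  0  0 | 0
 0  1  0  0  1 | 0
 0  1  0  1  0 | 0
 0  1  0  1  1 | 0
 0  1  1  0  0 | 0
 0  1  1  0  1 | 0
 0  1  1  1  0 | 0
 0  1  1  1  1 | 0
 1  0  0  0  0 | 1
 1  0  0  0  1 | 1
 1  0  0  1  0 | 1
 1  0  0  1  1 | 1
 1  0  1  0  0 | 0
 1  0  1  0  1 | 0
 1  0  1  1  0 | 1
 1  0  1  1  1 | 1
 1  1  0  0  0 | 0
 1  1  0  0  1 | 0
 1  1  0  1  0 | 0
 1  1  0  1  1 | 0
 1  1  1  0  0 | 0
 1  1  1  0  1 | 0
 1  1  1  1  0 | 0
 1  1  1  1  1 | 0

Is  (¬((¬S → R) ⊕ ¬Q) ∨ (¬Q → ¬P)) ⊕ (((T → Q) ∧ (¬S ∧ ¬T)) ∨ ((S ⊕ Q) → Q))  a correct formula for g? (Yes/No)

Yes

Evaluate (¬((¬S → R) ⊕ ¬Q) ∨ (¬Q → ¬P)) ⊕ (((T → Q) ∧ (¬S ∧ ¬T)) ∨ ((S ⊕ Q) → Q)) on each row and compare to g:
  P=0, Q=0, R=0, S=0, T=0: formula gives 0, g = 0 ✓
  P=0, Q=0, R=0, S=0, T=1: formula gives 0, g = 0 ✓
  P=0, Q=0, R=0, S=1, T=0: formula gives 1, g = 1 ✓
  P=0, Q=0, R=0, S=1, T=1: formula gives 1, g = 1 ✓
  … (the remaining 28 rows also agree.)
All 32 rows match — the expression computes g exactly.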